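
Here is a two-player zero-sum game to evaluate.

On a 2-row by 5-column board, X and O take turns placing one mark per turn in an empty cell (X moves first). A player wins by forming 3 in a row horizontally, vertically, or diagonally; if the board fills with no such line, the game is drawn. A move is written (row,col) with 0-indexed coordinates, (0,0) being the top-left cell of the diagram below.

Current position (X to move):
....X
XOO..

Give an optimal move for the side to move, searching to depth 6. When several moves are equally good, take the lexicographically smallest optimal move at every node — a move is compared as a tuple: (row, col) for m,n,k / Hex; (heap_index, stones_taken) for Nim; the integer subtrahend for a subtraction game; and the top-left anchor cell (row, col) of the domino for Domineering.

X's best at [....X/XOO..]: (1,3)

p1 X@[....X/XOO..]: (0,0)[X...X/XOO..]-1 (0,1)[.X..X/XOO..]-1 (0,2)[..X.X/XOO..]-1 (0,3)[...XX/XOO..]-1 (1,3)[....X/XOOX.]+0* (1,4)[....X/XOO.X]-1
p2 O@[....X/XOOX.]: (0,0)[O...X/XOOX.]+0* (0,1)[.O..X/XOOX.]+0 (0,2)[..O.X/XOOX.]+0 (0,3)[...OX/XOOX.]+0 (1,4)[....X/XOOXO]+0
p3 X@[O...X/XOOX.]: (0,1)[OX..X/XOOX.]+0* (0,2)[O.X.X/XOOX.]+0 (0,3)[O..XX/XOOX.]+0 (1,4)[O...X/XOOXX]+0
p4 O@[OX..X/XOOX.]: (0,2)[OXO.X/XOOX.]+0* (0,3)[OX.OX/XOOX.]+0 (1,4)[OX..X/XOOXO]+0
p5 X@[OXO.X/XOOX.]: (0,3)[OXOXX/XOOX.]+0* (1,4)[OXO.X/XOOXX]+0
p6 O@[OXOXX/XOOX.]: (1,4)[OXOXX/XOOXO]+0*
p7 X@[OXOXX/XOOXO] terminal +0; root [....X/XOO..] d6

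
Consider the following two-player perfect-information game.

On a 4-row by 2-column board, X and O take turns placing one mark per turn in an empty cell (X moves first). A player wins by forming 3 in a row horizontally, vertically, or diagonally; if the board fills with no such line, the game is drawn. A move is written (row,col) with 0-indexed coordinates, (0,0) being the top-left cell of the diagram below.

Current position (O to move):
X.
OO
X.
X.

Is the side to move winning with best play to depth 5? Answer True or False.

O winning at [X./OO/X./X.]: True

p1 O@[X./OO/X./X.]: (0,1)[XO/OO/X./X.]+0 (2,1)[X./OO/XO/X.]+1* (3,1)[X./OO/X./XO]+0
p2 X@[X./OO/XO/X.]: (0,1)[XX/OO/XO/X.]-1* (3,1)[X./OO/XO/XX]-1
p3 O@[XX/OO/XO/X.]: (3,1)[XX/OO/XO/XO]+1*
p4 X@[XX/OO/XO/XO] terminal -1; root [X./OO/X./X.] d5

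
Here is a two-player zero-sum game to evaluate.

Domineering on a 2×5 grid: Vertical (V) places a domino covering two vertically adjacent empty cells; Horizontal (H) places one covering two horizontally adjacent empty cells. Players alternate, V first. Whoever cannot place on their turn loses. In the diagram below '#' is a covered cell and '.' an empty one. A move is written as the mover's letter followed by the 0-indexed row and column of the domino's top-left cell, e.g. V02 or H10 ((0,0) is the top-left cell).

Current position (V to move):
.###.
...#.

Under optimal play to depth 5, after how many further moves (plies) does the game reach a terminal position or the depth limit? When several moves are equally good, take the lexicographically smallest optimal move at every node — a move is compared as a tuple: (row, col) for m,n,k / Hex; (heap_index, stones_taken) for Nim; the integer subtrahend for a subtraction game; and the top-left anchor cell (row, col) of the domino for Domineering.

PV length from [.###./...#.]: 3 plies

p1 V@[.###./...#.]: V00[####./#..#.]+1* V04[.####/...##]-1
p2 H@[####./#..#.]: H11[####./####.]-1*
p3 V@[####./####.]: V04[#####/#####]+1*
p4 H@[#####/#####] terminal -1; root [.###./...#.] d5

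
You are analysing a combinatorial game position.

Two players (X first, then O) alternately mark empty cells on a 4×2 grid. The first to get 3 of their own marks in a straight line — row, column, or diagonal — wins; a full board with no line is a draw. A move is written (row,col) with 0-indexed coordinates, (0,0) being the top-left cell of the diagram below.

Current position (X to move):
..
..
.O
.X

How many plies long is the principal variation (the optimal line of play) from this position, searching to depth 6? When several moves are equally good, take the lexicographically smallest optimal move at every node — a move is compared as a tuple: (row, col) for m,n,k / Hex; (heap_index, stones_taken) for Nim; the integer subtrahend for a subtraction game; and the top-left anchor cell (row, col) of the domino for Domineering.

PV length from [../../.O/.X]: 6 plies

p1 X@[../../.O/.X]: (0,0)[X./../.O/.X]+0* (0,1)[.X/../.O/.X]+0 (1,0)[../X./.O/.X]+0 (1,1)[../.X/.O/.X]+0 (2,0)[../../XO/.X]+0 (3,0)[../../.O/XX]+0
p2 O@[X./../.O/.X]: (0,1)[XO/../.O/.X]+0* (1,0)[X./O./.O/.X]+0 (1,1)[X./.O/.O/.X]+0 (2,0)[X./../OO/.X]+0 (3,0)[X./../.O/OX]+0
p3 X@[XO/../.O/.X]: (1,0)[XO/X./.O/.X]-1 (1,1)[XO/.X/.O/.X]+0* (2,0)[XO/../XO/.X]-1 (3,0)[XO/../.O/XX]-1
p4 O@[XO/.X/.O/.X]: (1,0)[XO/OX/.O/.X]+0* (2,0)[XO/.X/OO/.X]+0 (3,0)[XO/.X/.O/OX]+0
p5 X@[XO/OX/.O/.X]: (2,0)[XO/OX/XO/.X]+0* (3,0)[XO/OX/.O/XX]+0
p6 O@[XO/OX/XO/.X]: (3,0)[XO/OX/XO/OX]+0*
p7 X@[XO/OX/XO/OX] terminal +0; root [../../.O/.X] d6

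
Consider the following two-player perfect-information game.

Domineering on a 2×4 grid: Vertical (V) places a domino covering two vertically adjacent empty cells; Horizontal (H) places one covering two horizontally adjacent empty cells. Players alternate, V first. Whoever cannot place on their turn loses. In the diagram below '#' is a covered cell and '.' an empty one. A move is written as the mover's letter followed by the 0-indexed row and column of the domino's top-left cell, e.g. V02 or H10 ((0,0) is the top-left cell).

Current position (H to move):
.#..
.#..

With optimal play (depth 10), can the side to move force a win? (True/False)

H winning at [.#../.#..]: True

p1 H@[.#../.#..]: H02[.###/.#..]+1* H12[.#../.###]+1
p2 V@[.###/.#..]: V00[####/##..]-1*
p3 H@[####/##..]: H12[####/####]+1*
p4 V@[####/####] terminal -1; root [.#../.#..] d10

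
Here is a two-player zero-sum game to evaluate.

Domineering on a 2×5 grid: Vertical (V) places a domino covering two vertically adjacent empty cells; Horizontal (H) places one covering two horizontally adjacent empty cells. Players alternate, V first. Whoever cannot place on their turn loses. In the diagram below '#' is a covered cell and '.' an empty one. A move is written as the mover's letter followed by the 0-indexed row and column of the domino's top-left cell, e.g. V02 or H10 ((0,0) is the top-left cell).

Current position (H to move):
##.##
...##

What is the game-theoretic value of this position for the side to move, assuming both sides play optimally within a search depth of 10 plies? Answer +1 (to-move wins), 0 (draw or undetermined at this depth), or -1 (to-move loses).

[##.##/...##] H move#1: H10:-1/##.##/##.##, H11:+1/##.##/.####*
[##.##/.####] end (terminal -1, V#2); searched ##.##/...## to 10

value(##.##/...##, H) = +1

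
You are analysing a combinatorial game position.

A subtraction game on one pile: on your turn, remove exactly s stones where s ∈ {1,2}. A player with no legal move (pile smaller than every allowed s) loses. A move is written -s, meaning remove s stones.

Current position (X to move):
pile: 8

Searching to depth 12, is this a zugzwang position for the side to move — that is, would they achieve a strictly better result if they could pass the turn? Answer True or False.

zugzwang(8, X) = False

ply 1, X at 8 | -1=-1→7; -2=+1→6*
ply 2, O at 6 | -1=-1→5*; -2=-1→4
ply 3, X at 5 | -1=-1→4; -2=+1→3*
ply 4, O at 3 | -1=-1→2*; -2=-1→1
ply 5, X at 2 | -1=-1→1; -2=+1→0*
ply 6: 0 is terminal -1 (O); from 8 depth 12
if X skipped the turn, O would face:
~ ply 1, O at 8 | -1=-1→7; -2=+1→6*
~ ply 2, X at 6 | -1=-1→5*; -2=-1→4
~ ply 3, O at 5 | -1=-1→4; -2=+1→3*
~ ply 4, X at 3 | -1=-1→2*; -2=-1→1
~ ply 5, O at 2 | -1=-1→1; -2=+1→0*
~ ply 6: 0 is terminal -1 (X); from 8 depth 12
compare (X): move=+1 vs pass=-1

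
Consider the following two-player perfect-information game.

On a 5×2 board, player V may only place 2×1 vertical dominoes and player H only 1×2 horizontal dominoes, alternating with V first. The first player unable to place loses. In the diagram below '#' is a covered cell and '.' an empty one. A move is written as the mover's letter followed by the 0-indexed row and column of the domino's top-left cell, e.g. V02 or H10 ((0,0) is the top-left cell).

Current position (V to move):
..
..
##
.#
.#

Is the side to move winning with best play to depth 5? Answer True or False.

V winning at [../../##/.#/.#]: True

ply 1, V at ../../##/.#/.# | V00=+1→#./#./##/.#/.#*; V01=+1→.#/.#/##/.#/.#; V30=-1→../../##/##/##
ply 2: #./#./##/.#/.# is terminal -1 (H); from ../../##/.#/.# depth 5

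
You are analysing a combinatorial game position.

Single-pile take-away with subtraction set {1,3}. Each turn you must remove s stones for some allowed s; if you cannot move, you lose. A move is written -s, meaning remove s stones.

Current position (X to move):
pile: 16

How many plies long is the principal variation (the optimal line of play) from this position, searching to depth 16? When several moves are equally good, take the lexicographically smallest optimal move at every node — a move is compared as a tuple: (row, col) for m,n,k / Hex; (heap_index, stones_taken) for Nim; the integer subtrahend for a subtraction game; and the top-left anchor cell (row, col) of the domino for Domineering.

PV length from [16]: 16 plies

p1 X@[16]: -1[15]-1* -3[13]-1
p2 O@[15]: -1[14]+1* -3[12]+1
p3 X@[14]: -1[13]-1* -3[11]-1
p4 O@[13]: -1[12]+1* -3[10]+1
p5 X@[12]: -1[11]-1* -3[9]-1
p6 O@[11]: -1[10]+1* -3[8]+1
p7 X@[10]: -1[9]-1* -3[7]-1
p8 O@[9]: -1[8]+1* -3[6]+1
p9 X@[8]: -1[7]-1* -3[5]-1
p10 O@[7]: -1[6]+1* -3[4]+1
p11 X@[6]: -1[5]-1* -3[3]-1
p12 O@[5]: -1[4]+1* -3[2]+1
p13 X@[4]: -1[3]-1* -3[1]-1
p14 O@[3]: -1[2]+1* -3[0]+1
p15 X@[2]: -1[1]-1*
p16 O@[1]: -1[0]+1*
p17 X@[0] terminal -1; root [16] d16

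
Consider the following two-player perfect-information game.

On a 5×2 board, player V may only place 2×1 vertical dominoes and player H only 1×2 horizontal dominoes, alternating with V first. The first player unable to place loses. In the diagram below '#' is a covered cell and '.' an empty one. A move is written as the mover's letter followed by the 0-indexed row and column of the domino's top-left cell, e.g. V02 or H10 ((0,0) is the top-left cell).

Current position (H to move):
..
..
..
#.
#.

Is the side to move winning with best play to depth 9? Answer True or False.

p1 H@[../../../#./#.]: H00[##/../../#./#.]-1 H10[../##/../#./#.]+1* H20[../../##/#./#.]-1
p2 V@[../##/../#./#.]: V21[../##/.#/##/#.]-1* V31[../##/../##/##]-1
p3 H@[../##/.#/##/#.]: H00[##/##/.#/##/#.]+1*
p4 V@[##/##/.#/##/#.] terminal -1; root [../../../#./#.] d9

H winning at [../../../#./#.]: True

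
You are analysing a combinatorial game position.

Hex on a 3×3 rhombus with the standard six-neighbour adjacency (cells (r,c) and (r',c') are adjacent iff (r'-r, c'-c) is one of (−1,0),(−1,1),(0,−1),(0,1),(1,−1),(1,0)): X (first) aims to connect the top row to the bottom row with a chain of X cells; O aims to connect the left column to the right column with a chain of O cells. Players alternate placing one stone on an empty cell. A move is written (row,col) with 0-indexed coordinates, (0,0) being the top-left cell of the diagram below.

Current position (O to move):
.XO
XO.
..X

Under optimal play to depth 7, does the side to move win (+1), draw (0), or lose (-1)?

p1 O@[.XO/XO./..X]: (0,0)[OXO/XO./..X]-1 (1,2)[.XO/XOO/..X]-1 (2,0)[.XO/XO./O.X]+1* (2,1)[.XO/XO./.OX]-1
p2 X@[.XO/XO./O.X] terminal -1; root [.XO/XO./..X] d7

value(.XO/XO./..X, O) = +1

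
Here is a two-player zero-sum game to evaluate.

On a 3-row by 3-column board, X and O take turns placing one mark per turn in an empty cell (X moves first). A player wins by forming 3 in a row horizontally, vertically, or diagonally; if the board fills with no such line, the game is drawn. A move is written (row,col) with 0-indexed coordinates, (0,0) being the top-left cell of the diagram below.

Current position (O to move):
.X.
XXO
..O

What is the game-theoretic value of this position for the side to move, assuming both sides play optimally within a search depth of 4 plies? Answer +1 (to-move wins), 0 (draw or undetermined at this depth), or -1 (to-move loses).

p1 O@[.X./XXO/..O]: (0,0)[OX./XXO/..O]-1 (0,2)[.XO/XXO/..O]+1* (2,0)[.X./XXO/O.O]-1 (2,1)[.X./XXO/.OO]+1
p2 X@[.XO/XXO/..O] terminal -1; root [.X./XXO/..O] d4

value(.X./XXO/..O, O) = +1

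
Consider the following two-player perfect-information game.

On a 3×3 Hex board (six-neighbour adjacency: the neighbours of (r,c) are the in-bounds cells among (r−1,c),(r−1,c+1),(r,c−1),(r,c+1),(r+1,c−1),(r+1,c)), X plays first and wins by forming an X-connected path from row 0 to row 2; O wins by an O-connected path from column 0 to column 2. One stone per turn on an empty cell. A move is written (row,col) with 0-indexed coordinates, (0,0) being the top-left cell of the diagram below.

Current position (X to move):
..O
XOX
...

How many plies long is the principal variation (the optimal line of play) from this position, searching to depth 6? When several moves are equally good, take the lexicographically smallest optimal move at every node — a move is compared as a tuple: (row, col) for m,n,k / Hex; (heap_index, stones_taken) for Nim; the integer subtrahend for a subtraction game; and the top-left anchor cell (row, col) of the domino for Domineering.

[..O/XOX/...] X move#1: (0,0):-1/X.O/XOX/..., (0,1):-1/.XO/XOX/..., (2,0):+1/..O/XOX/X..*, (2,1):-1/..O/XOX/.X., (2,2):-1/..O/XOX/..X
[..O/XOX/X..] O move#2: (0,0):-1/O.O/XOX/X..*, (0,1):-1/.OO/XOX/X.., (2,1):-1/..O/XOX/XO., (2,2):-1/..O/XOX/X.O
[O.O/XOX/X..] X move#3: (0,1):+1/OXO/XOX/X..*, (2,1):-1/O.O/XOX/XX., (2,2):-1/O.O/XOX/X.X
[OXO/XOX/X..] end (terminal -1, O#4); searched ..O/XOX/... to 6

PV length from [..O/XOX/...]: 3 plies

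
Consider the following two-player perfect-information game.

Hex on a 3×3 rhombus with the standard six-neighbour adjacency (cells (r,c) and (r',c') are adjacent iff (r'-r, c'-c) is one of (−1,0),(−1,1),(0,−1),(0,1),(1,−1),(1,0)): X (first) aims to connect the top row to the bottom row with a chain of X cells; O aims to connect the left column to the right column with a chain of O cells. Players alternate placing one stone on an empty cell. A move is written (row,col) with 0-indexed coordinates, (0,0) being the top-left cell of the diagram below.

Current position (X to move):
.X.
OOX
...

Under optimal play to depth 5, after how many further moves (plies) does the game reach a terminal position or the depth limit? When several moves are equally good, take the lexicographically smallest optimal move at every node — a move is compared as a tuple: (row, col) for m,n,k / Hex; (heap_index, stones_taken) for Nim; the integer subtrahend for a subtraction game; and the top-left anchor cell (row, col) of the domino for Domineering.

p1 X@[.X./OOX/...]: (0,0)[XX./OOX/...]-1 (0,2)[.XX/OOX/...]+1* (2,0)[.X./OOX/X..]-1 (2,1)[.X./OOX/.X.]-1 (2,2)[.X./OOX/..X]-1
p2 O@[.XX/OOX/...]: (0,0)[OXX/OOX/...]-1* (2,0)[.XX/OOX/O..]-1 (2,1)[.XX/OOX/.O.]-1 (2,2)[.XX/OOX/..O]-1
p3 X@[OXX/OOX/...]: (2,0)[OXX/OOX/X..]+1* (2,1)[OXX/OOX/.X.]+1 (2,2)[OXX/OOX/..X]+1
p4 O@[OXX/OOX/X..]: (2,1)[OXX/OOX/XO.]-1* (2,2)[OXX/OOX/X.O]-1
p5 X@[OXX/OOX/XO.]: (2,2)[OXX/OOX/XOX]+1*
p6 O@[OXX/OOX/XOX] terminal -1; root [.X./OOX/...] d5

PV length from [.X./OOX/...]: 5 plies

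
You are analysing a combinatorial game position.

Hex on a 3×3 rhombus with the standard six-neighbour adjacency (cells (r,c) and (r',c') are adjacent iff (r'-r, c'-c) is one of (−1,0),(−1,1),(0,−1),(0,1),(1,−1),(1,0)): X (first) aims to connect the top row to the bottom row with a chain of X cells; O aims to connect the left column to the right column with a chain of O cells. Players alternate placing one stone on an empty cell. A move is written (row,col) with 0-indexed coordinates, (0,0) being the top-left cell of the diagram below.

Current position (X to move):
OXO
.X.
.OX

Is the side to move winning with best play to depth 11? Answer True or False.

X winning at [OXO/.X./.OX]: True

ply 1, X at OXO/.X./.OX | (1,0)=+1→OXO/XX./.OX*; (1,2)=+1→OXO/.XX/.OX; (2,0)=+1→OXO/.X./XOX
ply 2, O at OXO/XX./.OX | (1,2)=-1→OXO/XXO/.OX*; (2,0)=-1→OXO/XX./OOX
ply 3, X at OXO/XXO/.OX | (2,0)=+1→OXO/XXO/XOX*
ply 4: OXO/XXO/XOX is terminal -1 (O); from OXO/.X./.OX depth 11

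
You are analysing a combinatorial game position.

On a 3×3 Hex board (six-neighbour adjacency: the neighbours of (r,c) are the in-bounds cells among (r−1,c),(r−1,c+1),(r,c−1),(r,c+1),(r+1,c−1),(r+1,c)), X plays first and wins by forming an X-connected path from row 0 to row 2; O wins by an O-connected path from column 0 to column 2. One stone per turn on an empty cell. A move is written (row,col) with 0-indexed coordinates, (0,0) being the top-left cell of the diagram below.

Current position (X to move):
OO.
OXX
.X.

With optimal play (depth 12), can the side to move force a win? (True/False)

X winning at [OO./OXX/.X.]: True

ply 1, X at OO./OXX/.X. | (0,2)=+1→OOX/OXX/.X.*; (2,0)=-1→OO./OXX/XX.; (2,2)=-1→OO./OXX/.XX
ply 2: OOX/OXX/.X. is terminal -1 (O); from OO./OXX/.X. depth 12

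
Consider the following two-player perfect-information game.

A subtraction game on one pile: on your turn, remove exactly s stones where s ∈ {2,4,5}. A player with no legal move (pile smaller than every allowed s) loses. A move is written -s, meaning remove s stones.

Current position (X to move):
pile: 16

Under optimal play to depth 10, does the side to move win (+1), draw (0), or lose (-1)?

p1 X@[16]: -2[14]+1* -4[12]-1 -5[11]-1
p2 O@[14]: -2[12]-1* -4[10]-1 -5[9]-1
p3 X@[12]: -2[10]-1 -4[8]+1* -5[7]+1
p4 O@[8]: -2[6]-1* -4[4]-1 -5[3]-1
p5 X@[6]: -2[4]-1 -4[2]-1 -5[1]+1*
p6 O@[1] terminal -1; root [16] d10

value(16, X) = +1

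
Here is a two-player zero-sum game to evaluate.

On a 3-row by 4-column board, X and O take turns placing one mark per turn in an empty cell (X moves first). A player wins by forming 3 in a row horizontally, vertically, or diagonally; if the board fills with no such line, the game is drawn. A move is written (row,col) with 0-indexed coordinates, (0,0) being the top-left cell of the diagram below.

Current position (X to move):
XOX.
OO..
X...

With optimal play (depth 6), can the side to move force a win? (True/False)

X winning at [XOX./OO../X...]: False

ply 1, X at XOX./OO../X... | (0,3)=-1→XOXX/OO../X...*; (1,2)=-1→XOX./OOX./X...; (1,3)=-1→XOX./OO.X/X...; (2,1)=-1→XOX./OO../XX..; (2,2)=-1→XOX./OO../X.X.; (2,3)=-1→XOX./OO../X..X
ply 2, O at XOXX/OO../X... | (1,2)=+1→XOXX/OOO./X...*; (1,3)=+1→XOXX/OO.O/X...; (2,1)=+1→XOXX/OO../XO..; (2,2)=+1→XOXX/OO../X.O.; (2,3)=+1→XOXX/OO../X..O
ply 3: XOXX/OOO./X... is terminal -1 (X); from XOX./OO../X... depth 6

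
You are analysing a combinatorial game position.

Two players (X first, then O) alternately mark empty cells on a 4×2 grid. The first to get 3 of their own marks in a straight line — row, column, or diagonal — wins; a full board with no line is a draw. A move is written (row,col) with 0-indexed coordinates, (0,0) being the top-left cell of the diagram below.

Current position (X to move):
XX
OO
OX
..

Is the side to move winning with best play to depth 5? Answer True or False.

X winning at [XX/OO/OX/..]: False

[XX/OO/OX/..] X move#1: (3,0):+0/XX/OO/OX/X.*, (3,1):-1/XX/OO/OX/.X
[XX/OO/OX/X.] O move#2: (3,1):+0/XX/OO/OX/XO*
[XX/OO/OX/XO] end (terminal +0, X#3); searched XX/OO/OX/.. to 5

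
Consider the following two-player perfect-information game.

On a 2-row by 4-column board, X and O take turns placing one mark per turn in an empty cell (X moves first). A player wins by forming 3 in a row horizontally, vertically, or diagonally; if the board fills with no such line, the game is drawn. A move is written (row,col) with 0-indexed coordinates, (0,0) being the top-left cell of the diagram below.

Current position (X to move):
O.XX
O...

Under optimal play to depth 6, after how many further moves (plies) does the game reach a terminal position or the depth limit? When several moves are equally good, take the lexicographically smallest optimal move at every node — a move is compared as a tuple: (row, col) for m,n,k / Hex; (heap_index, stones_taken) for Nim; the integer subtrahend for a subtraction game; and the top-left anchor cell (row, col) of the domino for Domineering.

PV length from [O.XX/O...]: 1 ply

ply 1, X at O.XX/O... | (0,1)=+1→OXXX/O...*; (1,1)=+0→O.XX/OX..; (1,2)=+0→O.XX/O.X.; (1,3)=+0→O.XX/O..X
ply 2: OXXX/O... is terminal -1 (O); from O.XX/O... depth 6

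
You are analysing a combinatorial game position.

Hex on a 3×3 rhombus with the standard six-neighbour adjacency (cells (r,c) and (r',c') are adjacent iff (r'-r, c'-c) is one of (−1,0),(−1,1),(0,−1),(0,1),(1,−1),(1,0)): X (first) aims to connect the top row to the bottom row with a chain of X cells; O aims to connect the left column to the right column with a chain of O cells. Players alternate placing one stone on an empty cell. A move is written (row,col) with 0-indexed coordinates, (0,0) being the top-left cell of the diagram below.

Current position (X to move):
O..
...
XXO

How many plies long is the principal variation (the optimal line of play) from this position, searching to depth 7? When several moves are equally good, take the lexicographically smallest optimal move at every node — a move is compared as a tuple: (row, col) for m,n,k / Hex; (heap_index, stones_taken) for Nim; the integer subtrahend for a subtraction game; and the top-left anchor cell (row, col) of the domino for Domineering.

ply 1, X at O../.../XXO | (0,1)=+1→OX./.../XXO*; (0,2)=+1→O.X/.../XXO; (1,0)=+1→O../X../XXO; (1,1)=+1→O../.X./XXO; (1,2)=+1→O../..X/XXO
ply 2, O at OX./.../XXO | (0,2)=-1→OXO/.../XXO*; (1,0)=-1→OX./O../XXO; (1,1)=-1→OX./.O./XXO; (1,2)=-1→OX./..O/XXO
ply 3, X at OXO/.../XXO | (1,0)=+1→OXO/X../XXO*; (1,1)=+1→OXO/.X./XXO; (1,2)=+1→OXO/..X/XXO
ply 4: OXO/X../XXO is terminal -1 (O); from O../.../XXO depth 7

PV length from [O../.../XXO]: 3 plies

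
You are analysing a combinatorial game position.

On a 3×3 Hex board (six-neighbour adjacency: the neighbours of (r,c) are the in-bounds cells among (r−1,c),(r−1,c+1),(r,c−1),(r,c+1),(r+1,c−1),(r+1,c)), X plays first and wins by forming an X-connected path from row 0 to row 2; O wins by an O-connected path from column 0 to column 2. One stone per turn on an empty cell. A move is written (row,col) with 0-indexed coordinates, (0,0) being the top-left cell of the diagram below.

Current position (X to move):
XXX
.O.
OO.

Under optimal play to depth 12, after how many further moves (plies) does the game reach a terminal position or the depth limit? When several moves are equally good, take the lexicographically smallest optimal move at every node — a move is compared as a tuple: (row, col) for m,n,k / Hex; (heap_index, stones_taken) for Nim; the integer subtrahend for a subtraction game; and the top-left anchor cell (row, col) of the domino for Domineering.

ply 1, X at XXX/.O./OO. | (1,0)=-1→XXX/XO./OO.*; (1,2)=-1→XXX/.OX/OO.; (2,2)=-1→XXX/.O./OOX
ply 2, O at XXX/XO./OO. | (1,2)=+1→XXX/XOO/OO.*; (2,2)=+1→XXX/XO./OOO
ply 3: XXX/XOO/OO. is terminal -1 (X); from XXX/.O./OO. depth 12

PV length from [XXX/.O./OO.]: 2 plies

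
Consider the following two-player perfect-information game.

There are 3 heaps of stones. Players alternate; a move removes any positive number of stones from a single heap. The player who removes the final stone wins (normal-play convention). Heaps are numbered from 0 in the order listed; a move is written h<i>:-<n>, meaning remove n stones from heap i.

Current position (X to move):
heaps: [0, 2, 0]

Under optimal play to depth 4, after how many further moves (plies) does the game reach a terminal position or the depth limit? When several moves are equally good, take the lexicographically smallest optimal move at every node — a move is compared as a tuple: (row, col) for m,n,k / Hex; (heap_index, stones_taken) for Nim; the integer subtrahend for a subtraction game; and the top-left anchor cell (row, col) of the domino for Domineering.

ply 1, X at (0,2,0) | h1:-1=-1→(0,1,0); h1:-2=+1→(0,0,0)*
ply 2: (0,0,0) is terminal -1 (O); from (0,2,0) depth 4

PV length from [(0,2,0)]: 1 ply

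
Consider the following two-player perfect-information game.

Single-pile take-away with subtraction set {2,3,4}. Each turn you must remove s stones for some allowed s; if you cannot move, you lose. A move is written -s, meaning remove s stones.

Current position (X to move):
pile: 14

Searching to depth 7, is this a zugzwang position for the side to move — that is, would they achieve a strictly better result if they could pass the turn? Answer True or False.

ply 1, X at 14 | -2=+1→12*; -3=-1→11; -4=-1→10
ply 2, O at 12 | -2=-1→10*; -3=-1→9; -4=-1→8
ply 3, X at 10 | -2=-1→8; -3=+1→7*; -4=+1→6
ply 4, O at 7 | -2=-1→5*; -3=-1→4; -4=-1→3
ply 5, X at 5 | -2=-1→3; -3=-1→2; -4=+1→1*
ply 6: 1 is terminal -1 (O); from 14 depth 7
suppose X passes — search the same position with O to move:
pass> ply 1, O at 14 | -2=+1→12*; -3=-1→11; -4=-1→10
pass> ply 2, X at 12 | -2=-1→10*; -3=-1→9; -4=-1→8
pass> ply 3, O at 10 | -2=-1→8; -3=+1→7*; -4=+1→6
pass> ply 4, X at 7 | -2=-1→5*; -3=-1→4; -4=-1→3
pass> ply 5, O at 5 | -2=-1→3; -3=-1→2; -4=+1→1*
pass> ply 6: 1 is terminal -1 (X); from 14 depth 7
for X: play +1, pass -1

zugzwang(14, X) = False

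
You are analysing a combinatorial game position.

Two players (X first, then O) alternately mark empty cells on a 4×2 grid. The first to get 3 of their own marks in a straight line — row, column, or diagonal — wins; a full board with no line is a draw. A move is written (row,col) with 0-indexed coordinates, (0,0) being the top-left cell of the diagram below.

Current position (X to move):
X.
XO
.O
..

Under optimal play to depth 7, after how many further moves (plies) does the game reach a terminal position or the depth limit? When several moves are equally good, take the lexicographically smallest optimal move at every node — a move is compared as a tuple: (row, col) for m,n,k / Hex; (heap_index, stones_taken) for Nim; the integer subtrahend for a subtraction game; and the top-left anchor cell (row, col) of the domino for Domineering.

PV length from [X./XO/.O/..]: 1 ply

p1 X@[X./XO/.O/..]: (0,1)[XX/XO/.O/..]-1 (2,0)[X./XO/XO/..]+1* (3,0)[X./XO/.O/X.]-1 (3,1)[X./XO/.O/.X]-1
p2 O@[X./XO/XO/..] terminal -1; root [X./XO/.O/..] d7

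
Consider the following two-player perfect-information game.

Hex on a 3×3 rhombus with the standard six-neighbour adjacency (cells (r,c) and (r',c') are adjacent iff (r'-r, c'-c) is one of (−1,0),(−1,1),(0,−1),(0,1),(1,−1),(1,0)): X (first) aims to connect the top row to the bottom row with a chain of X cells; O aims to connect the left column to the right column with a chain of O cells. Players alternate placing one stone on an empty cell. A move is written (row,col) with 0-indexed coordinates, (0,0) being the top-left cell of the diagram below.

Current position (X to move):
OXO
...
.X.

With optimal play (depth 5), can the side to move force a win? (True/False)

[OXO/.../.X.] X move#1: (1,0):+1/OXO/X../.X.*, (1,1):+1/OXO/.X./.X., (1,2):-1/OXO/..X/.X., (2,0):+1/OXO/.../XX., (2,2):-1/OXO/.../.XX
[OXO/X../.X.] O move#2: (1,1):-1/OXO/XO./.X.*, (1,2):-1/OXO/X.O/.X., (2,0):-1/OXO/X../OX., (2,2):-1/OXO/X../.XO
[OXO/XO./.X.] X move#3: (1,2):-1/OXO/XOX/.X., (2,0):+1/OXO/XO./XX.*, (2,2):-1/OXO/XO./.XX
[OXO/XO./XX.] end (terminal -1, O#4); searched OXO/.../.X. to 5

X winning at [OXO/.../.X.]: True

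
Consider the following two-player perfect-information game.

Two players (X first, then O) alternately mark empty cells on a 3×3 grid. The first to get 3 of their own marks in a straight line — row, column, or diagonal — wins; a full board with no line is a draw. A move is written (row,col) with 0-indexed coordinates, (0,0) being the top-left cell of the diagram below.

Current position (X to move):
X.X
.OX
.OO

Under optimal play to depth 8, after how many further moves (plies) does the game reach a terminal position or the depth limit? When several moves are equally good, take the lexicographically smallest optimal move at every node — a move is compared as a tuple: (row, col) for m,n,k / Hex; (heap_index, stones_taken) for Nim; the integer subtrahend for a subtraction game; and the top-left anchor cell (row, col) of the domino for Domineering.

[X.X/.OX/.OO] X move#1: (0,1):+1/XXX/.OX/.OO*, (1,0):-1/X.X/XOX/.OO, (2,0):-1/X.X/.OX/XOO
[XXX/.OX/.OO] end (terminal -1, O#2); searched X.X/.OX/.OO to 8

PV length from [X.X/.OX/.OO]: 1 ply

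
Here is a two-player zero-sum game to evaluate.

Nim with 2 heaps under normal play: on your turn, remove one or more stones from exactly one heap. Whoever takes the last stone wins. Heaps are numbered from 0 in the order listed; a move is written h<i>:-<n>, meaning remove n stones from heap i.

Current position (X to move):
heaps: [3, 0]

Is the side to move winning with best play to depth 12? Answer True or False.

p1 X@[(3,0)]: h0:-1[(2,0)]-1 h0:-2[(1,0)]-1 h0:-3[(0,0)]+1*
p2 O@[(0,0)] terminal -1; root [(3,0)] d12

X winning at [(3,0)]: True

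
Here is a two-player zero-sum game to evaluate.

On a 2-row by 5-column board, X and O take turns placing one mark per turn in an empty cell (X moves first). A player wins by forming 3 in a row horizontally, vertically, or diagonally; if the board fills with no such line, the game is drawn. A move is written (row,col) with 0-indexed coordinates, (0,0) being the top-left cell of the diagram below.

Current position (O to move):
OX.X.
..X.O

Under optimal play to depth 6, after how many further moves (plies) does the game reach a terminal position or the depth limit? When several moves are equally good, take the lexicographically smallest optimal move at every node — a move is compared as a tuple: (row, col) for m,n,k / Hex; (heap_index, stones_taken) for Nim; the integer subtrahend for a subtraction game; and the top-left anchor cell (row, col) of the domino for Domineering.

PV length from [OX.X./..X.O]: 4 plies

ply 1, O at OX.X./..X.O | (0,2)=-1→OXOX./..X.O*; (0,4)=-1→OX.XO/..X.O; (1,0)=-1→OX.X./O.X.O; (1,1)=-1→OX.X./.OX.O; (1,3)=-1→OX.X./..XOO
ply 2, X at OXOX./..X.O | (0,4)=+0→OXOXX/..X.O; (1,0)=+0→OXOX./X.X.O; (1,1)=+1→OXOX./.XX.O*; (1,3)=+0→OXOX./..XXO
ply 3, O at OXOX./.XX.O | (0,4)=-1→OXOXO/.XX.O*; (1,0)=-1→OXOX./OXX.O; (1,3)=-1→OXOX./.XXOO
ply 4, X at OXOXO/.XX.O | (1,0)=+1→OXOXO/XXX.O*; (1,3)=+1→OXOXO/.XXXO
ply 5: OXOXO/XXX.O is terminal -1 (O); from OX.X./..X.O depth 6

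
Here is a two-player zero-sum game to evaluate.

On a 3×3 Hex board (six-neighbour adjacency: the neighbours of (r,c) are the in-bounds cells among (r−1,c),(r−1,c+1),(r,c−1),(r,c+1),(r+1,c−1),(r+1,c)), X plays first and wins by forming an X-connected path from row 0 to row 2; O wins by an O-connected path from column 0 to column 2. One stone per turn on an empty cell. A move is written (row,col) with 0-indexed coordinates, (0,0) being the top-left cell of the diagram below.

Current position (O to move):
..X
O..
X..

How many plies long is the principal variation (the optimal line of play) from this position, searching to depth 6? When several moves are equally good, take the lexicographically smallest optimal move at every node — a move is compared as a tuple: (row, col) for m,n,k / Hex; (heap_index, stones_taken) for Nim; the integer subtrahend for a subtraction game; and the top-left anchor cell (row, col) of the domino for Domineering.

PV length from [..X/O../X..]: 6 plies

ply 1, O at ..X/O../X.. | (0,0)=-1→O.X/O../X..*; (0,1)=-1→.OX/O../X..; (1,1)=-1→..X/OO./X..; (1,2)=-1→..X/O.O/X..; (2,1)=-1→..X/O../XO.; (2,2)=-1→..X/O../X.O
ply 2, X at O.X/O../X.. | (0,1)=+1→OXX/O../X..*; (1,1)=+1→O.X/OX./X..; (1,2)=+1→O.X/O.X/X..; (2,1)=+1→O.X/O../XX.; (2,2)=+1→O.X/O../X.X
ply 3, O at OXX/O../X.. | (1,1)=-1→OXX/OO./X..*; (1,2)=-1→OXX/O.O/X..; (2,1)=-1→OXX/O../XO.; (2,2)=-1→OXX/O../X.O
ply 4, X at OXX/OO./X.. | (1,2)=+1→OXX/OOX/X..*; (2,1)=-1→OXX/OO./XX.; (2,2)=-1→OXX/OO./X.X
ply 5, O at OXX/OOX/X.. | (2,1)=-1→OXX/OOX/XO.*; (2,2)=-1→OXX/OOX/X.O
ply 6, X at OXX/OOX/XO. | (2,2)=+1→OXX/OOX/XOX*
ply 7: OXX/OOX/XOX is terminal -1 (O); from ..X/O../X.. depth 6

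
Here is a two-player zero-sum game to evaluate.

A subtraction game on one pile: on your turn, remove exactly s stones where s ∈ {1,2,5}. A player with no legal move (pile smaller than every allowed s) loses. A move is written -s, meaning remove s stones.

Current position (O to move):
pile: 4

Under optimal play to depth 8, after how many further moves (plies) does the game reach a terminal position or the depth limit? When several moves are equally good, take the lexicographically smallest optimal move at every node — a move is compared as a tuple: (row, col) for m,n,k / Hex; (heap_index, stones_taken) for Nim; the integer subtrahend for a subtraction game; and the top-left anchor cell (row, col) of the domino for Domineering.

PV length from [4]: 3 plies

[4] O move#1: -1:+1/3*, -2:-1/2
[3] X move#2: -1:-1/2*, -2:-1/1
[2] O move#3: -1:-1/1, -2:+1/0*
[0] end (terminal -1, X#4); searched 4 to 8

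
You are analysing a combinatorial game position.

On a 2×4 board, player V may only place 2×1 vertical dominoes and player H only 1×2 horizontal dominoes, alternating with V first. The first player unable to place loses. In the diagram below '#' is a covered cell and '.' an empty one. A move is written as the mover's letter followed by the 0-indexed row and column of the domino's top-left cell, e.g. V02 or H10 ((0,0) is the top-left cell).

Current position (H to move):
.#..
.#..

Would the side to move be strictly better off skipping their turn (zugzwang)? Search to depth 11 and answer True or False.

ply 1, H at .#../.#.. | H02=+1→.###/.#..*; H12=+1→.#../.###
ply 2, V at .###/.#.. | V00=-1→####/##..*
ply 3, H at ####/##.. | H12=+1→####/####*
ply 4: ####/#### is terminal -1 (V); from .#../.#.. depth 11
if H skipped the turn, V would face:
~ ply 1, V at .#../.#.. | V00=-1→##../##..; V02=+1→.##./.##.*; V03=+1→.#.#/.#.#
~ ply 2: .##./.##. is terminal -1 (H); from .#../.#.. depth 11
compare (H): move=+1 vs pass=-1

zugzwang(.#../.#.., H) = False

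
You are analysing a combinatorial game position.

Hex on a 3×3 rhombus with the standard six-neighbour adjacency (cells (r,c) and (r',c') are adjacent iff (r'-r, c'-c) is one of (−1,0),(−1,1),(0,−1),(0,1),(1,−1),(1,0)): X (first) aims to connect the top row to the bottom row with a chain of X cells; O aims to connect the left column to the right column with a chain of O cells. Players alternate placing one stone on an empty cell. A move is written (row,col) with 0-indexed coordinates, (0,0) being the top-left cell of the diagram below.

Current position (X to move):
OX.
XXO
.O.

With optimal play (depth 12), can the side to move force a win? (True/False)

ply 1, X at OX./XXO/.O. | (0,2)=-1→OXX/XXO/.O.; (2,0)=+1→OX./XXO/XO.*; (2,2)=-1→OX./XXO/.OX
ply 2: OX./XXO/XO. is terminal -1 (O); from OX./XXO/.O. depth 12

X winning at [OX./XXO/.O.]: True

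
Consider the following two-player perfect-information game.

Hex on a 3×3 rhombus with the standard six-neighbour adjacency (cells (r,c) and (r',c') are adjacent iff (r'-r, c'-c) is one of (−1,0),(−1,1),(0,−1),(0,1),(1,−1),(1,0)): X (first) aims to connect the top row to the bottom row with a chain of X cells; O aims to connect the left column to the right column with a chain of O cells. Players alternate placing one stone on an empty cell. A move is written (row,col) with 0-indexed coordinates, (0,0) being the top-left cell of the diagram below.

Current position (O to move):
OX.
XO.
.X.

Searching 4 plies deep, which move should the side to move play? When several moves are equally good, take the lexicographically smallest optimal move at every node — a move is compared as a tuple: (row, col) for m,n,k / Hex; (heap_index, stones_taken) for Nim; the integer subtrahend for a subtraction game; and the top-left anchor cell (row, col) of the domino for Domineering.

ply 1, O at OX./XO./.X. | (0,2)=-1→OXO/XO./.X.; (1,2)=-1→OX./XOO/.X.; (2,0)=+1→OX./XO./OX.*; (2,2)=-1→OX./XO./.XO
ply 2, X at OX./XO./OX. | (0,2)=-1→OXX/XO./OX.*; (1,2)=-1→OX./XOX/OX.; (2,2)=-1→OX./XO./OXX
ply 3, O at OXX/XO./OX. | (1,2)=+1→OXX/XOO/OX.*; (2,2)=-1→OXX/XO./OXO
ply 4: OXX/XOO/OX. is terminal -1 (X); from OX./XO./.X. depth 4

O's best at [OX./XO./.X.]: (2,0)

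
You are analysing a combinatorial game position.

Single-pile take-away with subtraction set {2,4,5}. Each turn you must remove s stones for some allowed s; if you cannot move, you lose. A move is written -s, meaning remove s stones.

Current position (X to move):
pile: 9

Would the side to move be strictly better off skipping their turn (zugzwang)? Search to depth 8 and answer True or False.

ply 1, X at 9 | -2=+1→7*; -4=-1→5; -5=-1→4
ply 2, O at 7 | -2=-1→5*; -4=-1→3; -5=-1→2
ply 3, X at 5 | -2=-1→3; -4=+1→1*; -5=+1→0
ply 4: 1 is terminal -1 (O); from 9 depth 8
pass branch (O moves first from the same position):
  | ply 1, O at 9 | -2=+1→7*; -4=-1→5; -5=-1→4
  | ply 2, X at 7 | -2=-1→5*; -4=-1→3; -5=-1→2
  | ply 3, O at 5 | -2=-1→3; -4=+1→1*; -5=+1→0
  | ply 4: 1 is terminal -1 (X); from 9 depth 8
X moving scores +1; X passing scores -1

zugzwang(9, X) = False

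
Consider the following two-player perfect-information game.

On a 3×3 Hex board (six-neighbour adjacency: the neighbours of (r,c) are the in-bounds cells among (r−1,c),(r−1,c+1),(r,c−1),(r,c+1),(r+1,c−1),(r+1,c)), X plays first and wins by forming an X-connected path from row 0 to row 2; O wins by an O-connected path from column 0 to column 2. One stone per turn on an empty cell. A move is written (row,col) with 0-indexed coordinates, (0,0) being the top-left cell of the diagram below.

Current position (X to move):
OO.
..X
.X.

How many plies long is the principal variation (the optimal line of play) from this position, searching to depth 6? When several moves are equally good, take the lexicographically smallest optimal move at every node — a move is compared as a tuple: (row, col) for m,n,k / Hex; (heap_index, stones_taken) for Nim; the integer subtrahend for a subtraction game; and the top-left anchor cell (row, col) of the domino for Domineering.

p1 X@[OO./..X/.X.]: (0,2)[OOX/..X/.X.]+1* (1,0)[OO./X.X/.X.]-1 (1,1)[OO./.XX/.X.]-1 (2,0)[OO./..X/XX.]-1 (2,2)[OO./..X/.XX]-1
p2 O@[OOX/..X/.X.] terminal -1; root [OO./..X/.X.] d6

PV length from [OO./..X/.X.]: 1 ply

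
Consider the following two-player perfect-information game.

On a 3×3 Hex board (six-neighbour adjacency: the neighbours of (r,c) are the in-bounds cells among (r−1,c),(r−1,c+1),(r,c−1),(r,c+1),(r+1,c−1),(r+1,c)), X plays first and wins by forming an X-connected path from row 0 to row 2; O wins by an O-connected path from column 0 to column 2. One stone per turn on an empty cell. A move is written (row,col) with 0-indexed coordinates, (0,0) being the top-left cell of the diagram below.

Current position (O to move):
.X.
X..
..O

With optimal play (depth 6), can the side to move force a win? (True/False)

O winning at [.X./X../..O]: True

[.X./X../..O] O move#1: (0,0):-1/OX./X../..O, (0,2):-1/.XO/X../..O, (1,1):-1/.X./XO./..O, (1,2):-1/.X./X.O/..O, (2,0):+1/.X./X../O.O*, (2,1):-1/.X./X../.OO
[.X./X../O.O] X move#2: (0,0):-1/XX./X../O.O*, (0,2):-1/.XX/X../O.O, (1,1):-1/.X./XX./O.O, (1,2):-1/.X./X.X/O.O, (2,1):-1/.X./X../OXO
[XX./X../O.O] O move#3: (0,2):+1/XXO/X../O.O*, (1,1):+1/XX./XO./O.O, (1,2):+1/XX./X.O/O.O, (2,1):+1/XX./X../OOO
[XXO/X../O.O] X move#4: (1,1):-1/XXO/XX./O.O*, (1,2):-1/XXO/X.X/O.O, (2,1):-1/XXO/X../OXO
[XXO/XX./O.O] O move#5: (1,2):-1/XXO/XXO/O.O, (2,1):+1/XXO/XX./OOO*
[XXO/XX./OOO] end (terminal -1, X#6); searched .X./X../..O to 6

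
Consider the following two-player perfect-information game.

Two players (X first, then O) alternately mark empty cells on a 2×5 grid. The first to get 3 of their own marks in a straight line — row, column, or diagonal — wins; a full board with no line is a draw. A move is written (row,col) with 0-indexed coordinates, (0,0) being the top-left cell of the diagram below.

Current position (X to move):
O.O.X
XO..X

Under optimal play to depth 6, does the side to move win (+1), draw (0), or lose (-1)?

value(O.O.X/XO..X, X) = 0

ply 1, X at O.O.X/XO..X | (0,1)=+0→OXO.X/XO..X*; (0,3)=-1→O.OXX/XO..X; (1,2)=-1→O.O.X/XOX.X; (1,3)=-1→O.O.X/XO.XX
ply 2, O at OXO.X/XO..X | (0,3)=+0→OXOOX/XO..X*; (1,2)=+0→OXO.X/XOO.X; (1,3)=+0→OXO.X/XO.OX
ply 3, X at OXOOX/XO..X | (1,2)=+0→OXOOX/XOX.X*; (1,3)=+0→OXOOX/XO.XX
ply 4, O at OXOOX/XOX.X | (1,3)=+0→OXOOX/XOXOX*
ply 5: OXOOX/XOXOX is terminal +0 (X); from O.O.X/XO..X depth 6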